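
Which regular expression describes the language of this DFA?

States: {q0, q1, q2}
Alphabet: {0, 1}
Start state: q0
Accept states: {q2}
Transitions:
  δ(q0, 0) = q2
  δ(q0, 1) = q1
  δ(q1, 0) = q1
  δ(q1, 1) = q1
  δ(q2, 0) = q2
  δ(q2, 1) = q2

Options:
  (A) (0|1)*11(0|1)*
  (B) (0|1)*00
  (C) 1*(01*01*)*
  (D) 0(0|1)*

Check each option against the DFA on short strings; one disagreement eliminates an option:
  (A) (0|1)*11(0|1)*: on '0' the DFA goes q0 → q2 and accepts (q2 ∈ Accept), but the regex does not match it → eliminate
  (B) (0|1)*00: on '0' the DFA goes q0 → q2 and accepts (q2 ∈ Accept), but the regex does not match it → eliminate
  (C) 1*(01*01*)*: on ε the DFA stays in q0 and rejects (q0 ∉ Accept), but the regex matches it → eliminate
  (D) 0(0|1)*: agrees with the DFA on every string of length ≤ 6
Only (D) is consistent with the DFA.
(D) 0(0|1)*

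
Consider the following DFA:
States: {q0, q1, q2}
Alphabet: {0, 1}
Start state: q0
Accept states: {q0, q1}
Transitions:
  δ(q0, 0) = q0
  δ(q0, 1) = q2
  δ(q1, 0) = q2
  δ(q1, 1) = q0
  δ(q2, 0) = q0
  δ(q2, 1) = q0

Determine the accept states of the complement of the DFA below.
Complement accept states = All states \ Original accept states
= {q0, q1, q2} \ {q0, q1}
{q2}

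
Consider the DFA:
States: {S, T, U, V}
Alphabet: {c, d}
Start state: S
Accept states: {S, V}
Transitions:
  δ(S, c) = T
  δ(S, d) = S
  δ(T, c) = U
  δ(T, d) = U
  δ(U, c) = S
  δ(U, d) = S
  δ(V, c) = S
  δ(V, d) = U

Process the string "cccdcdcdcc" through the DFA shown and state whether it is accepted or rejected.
Processing string "cccdcdcdcc":
  S --c--> T
  T --c--> U
  U --c--> S
  S --d--> S
  S --c--> T
  T --d--> U
  U --c--> S
  S --d--> S
  S --c--> T
  T --c--> U
Final state: U
Accept states: {S, V}
No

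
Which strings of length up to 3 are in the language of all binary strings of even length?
ε, 00, 01, 10, 11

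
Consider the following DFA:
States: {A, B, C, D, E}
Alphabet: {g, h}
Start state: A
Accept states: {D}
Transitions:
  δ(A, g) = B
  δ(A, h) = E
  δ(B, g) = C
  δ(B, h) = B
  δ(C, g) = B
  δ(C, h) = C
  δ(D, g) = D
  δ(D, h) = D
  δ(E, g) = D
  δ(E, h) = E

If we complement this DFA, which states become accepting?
Complement accept states = All states \ Original accept states
= {A, B, C, D, E} \ {D}
{A, B, C, E}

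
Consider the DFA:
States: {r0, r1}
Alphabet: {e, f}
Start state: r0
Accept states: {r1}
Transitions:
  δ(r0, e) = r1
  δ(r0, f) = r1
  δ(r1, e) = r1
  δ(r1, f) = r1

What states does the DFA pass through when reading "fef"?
read 'f': r0 → r1
  read 'e': r1 → r1
  read 'f': r1 → r1
r0 -> r1 -> r1 -> r1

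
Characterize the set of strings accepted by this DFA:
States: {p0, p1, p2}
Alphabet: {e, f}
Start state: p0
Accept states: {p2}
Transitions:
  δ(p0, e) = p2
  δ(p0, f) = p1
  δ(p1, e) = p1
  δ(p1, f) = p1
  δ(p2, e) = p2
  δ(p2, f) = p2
Testing a few strings:
  'ef' → accept
  'e' → accept
  'ee' → accept
  'f' → reject
State roles: p0=no input read; p1=started with f (dead); p2=started with e
All strings over {e,f} starting with e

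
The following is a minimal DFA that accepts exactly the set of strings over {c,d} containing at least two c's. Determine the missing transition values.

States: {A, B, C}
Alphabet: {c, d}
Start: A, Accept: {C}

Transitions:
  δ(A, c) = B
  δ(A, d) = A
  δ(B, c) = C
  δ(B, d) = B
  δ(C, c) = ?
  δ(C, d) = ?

From the language and accept set, identify what each state tracks — A: zero c's seen; B: one c seen; C: ≥ two c's seen.
Each missing δ(q, a) is the state matching the new tracked value after reading a.
δ(C, c) = C; δ(C, d) = C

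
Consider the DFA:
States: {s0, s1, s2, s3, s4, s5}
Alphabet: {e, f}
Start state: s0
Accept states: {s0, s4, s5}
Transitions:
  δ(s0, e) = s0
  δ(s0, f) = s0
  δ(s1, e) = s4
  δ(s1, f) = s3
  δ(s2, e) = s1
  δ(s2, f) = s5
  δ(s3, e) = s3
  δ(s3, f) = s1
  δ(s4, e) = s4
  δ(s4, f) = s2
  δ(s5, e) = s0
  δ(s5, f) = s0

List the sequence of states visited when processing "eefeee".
read 'e': s0 → s0
  read 'e': s0 → s0
  read 'f': s0 → s0
  read 'e': s0 → s0
  read 'e': s0 → s0
  read 'e': s0 → s0
s0 -> s0 -> s0 -> s0 -> s0 -> s0 -> s0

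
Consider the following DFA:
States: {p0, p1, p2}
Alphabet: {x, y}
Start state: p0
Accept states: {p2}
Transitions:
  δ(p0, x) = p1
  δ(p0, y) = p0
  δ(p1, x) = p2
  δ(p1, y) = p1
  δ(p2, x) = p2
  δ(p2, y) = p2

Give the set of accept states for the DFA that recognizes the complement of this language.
Complement accept states = All states \ Original accept states
= {p0, p1, p2} \ {p2}
{p0, p1}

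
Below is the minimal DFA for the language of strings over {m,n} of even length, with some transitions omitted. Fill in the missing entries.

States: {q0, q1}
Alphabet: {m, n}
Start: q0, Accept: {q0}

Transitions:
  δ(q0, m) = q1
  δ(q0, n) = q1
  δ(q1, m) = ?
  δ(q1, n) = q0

From the language and accept set, identify what each state tracks — q0: even length so far; q1: odd length so far.
Each missing δ(q, a) is the state matching the new tracked value after reading a.
δ(q1, m) = q0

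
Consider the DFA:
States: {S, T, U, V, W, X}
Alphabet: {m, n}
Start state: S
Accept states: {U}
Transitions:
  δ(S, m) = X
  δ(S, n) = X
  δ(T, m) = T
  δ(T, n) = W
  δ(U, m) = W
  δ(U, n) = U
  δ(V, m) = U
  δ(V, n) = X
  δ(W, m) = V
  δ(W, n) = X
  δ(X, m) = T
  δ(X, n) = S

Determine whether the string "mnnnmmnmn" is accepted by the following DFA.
Processing string "mnnnmmnmn":
  S --m--> X
  X --n--> S
  S --n--> X
  X --n--> S
  S --m--> X
  X --m--> T
  T --n--> W
  W --m--> V
  V --n--> X
Final state: X
Accept states: {U}
No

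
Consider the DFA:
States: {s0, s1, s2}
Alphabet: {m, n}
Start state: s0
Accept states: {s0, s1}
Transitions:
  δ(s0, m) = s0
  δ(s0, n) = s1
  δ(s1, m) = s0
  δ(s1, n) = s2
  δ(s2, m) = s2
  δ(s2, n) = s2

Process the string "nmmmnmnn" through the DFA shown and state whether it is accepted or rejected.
Processing string "nmmmnmnn":
  s0 --n--> s1
  s1 --m--> s0
  s0 --m--> s0
  s0 --m--> s0
  s0 --n--> s1
  s1 --m--> s0
  s0 --n--> s1
  s1 --n--> s2
Final state: s2
Accept states: {s0, s1}
No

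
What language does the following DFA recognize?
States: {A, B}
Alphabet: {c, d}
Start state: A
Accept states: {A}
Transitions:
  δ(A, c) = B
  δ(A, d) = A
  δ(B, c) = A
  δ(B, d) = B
Testing a few strings:
  'c' → reject
  'cc' → accept
  'd' → accept
  'ccc' → reject
State roles: A=even number of c's so far; B=odd number of c's so far
All strings over {c,d} with an even number of c's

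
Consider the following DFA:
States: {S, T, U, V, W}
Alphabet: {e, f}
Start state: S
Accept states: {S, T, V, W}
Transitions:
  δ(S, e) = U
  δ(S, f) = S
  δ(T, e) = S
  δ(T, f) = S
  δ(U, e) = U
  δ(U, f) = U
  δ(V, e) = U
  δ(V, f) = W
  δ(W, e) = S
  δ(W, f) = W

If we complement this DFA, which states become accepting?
Complement accept states = All states \ Original accept states
= {S, T, U, V, W} \ {S, T, V, W}
{U}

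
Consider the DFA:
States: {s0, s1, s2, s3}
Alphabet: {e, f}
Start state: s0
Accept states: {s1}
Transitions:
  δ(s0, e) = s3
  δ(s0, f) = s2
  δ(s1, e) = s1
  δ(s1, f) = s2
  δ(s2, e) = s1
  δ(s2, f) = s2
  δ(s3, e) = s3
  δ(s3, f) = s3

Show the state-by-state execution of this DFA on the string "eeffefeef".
read 'e': s0 → s3
  read 'e': s3 → s3
  read 'f': s3 → s3
  read 'f': s3 → s3
  read 'e': s3 → s3
  read 'f': s3 → s3
  read 'e': s3 → s3
  read 'e': s3 → s3
  read 'f': s3 → s3
s0 -> s3 -> s3 -> s3 -> s3 -> s3 -> s3 -> s3 -> s3 -> s3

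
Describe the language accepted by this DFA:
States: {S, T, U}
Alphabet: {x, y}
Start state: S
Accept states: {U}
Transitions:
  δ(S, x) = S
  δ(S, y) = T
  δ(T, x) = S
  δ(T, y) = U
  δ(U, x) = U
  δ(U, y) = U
Testing a few strings:
  'xxyy' → accept
  'yxy' → reject
  'xy' → reject
  'y' → reject
State roles: S=no progress toward yy; T=one trailing y; U=substring yy seen
All strings over {x,y} containing the substring yy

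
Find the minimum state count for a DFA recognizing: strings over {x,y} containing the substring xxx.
By Myhill–Nerode, count the distinguishable equivalence classes: 4 classes — one per longest suffix of the input that is a prefix of 'xxx' (lengths 0 through 2), plus an absorbing 'already seen xxx' class.
4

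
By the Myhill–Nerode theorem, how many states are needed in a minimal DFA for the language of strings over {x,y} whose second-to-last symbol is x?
By Myhill–Nerode, count the distinguishable equivalence classes: 2^2 = 4 classes — the DFA must remember the last 2 symbols read; every pair of distinct length-2 suffixes is distinguishable by some continuation.
4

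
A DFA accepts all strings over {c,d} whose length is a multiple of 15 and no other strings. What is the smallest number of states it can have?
By Myhill–Nerode, count the distinguishable equivalence classes: 15 classes — one per residue of the length mod 15; class i is distinguished from class j by any string of length (15 − i) mod 15.
15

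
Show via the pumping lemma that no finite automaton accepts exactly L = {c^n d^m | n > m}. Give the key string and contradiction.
Assume L is regular with pumping length p. Idea: pumping down the c-block drops the c-count to at most the d-count.
Choose s = c^(p+1) d^p ∈ L (|s| = 2p+1 ≥ p). By the pumping lemma, s = xyz with |xy| ≤ p, |y| > 0, so y = c^k with k ≥ 1. Take i = 0: xz = c^(p+1−k) d^p. Since k ≥ 1, p+1−k ≤ p, so the number of c's is no longer strictly greater than the number of d's, hence xz ∉ L.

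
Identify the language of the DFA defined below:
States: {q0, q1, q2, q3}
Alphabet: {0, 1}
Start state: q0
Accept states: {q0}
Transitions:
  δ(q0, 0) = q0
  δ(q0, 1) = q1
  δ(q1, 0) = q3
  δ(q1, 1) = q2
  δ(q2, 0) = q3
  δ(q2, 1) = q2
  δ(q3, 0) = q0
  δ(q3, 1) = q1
Testing a few strings:
  '100' → accept
  '1010' → reject
  '1' → reject
  '0100' → accept
State roles: q0=value ≡ 0 (mod 4); q1=value ≡ 1 (mod 4); q2=value ≡ 3 (mod 4); q3=value ≡ 2 (mod 4)
All binary strings representing a multiple of 4 (read in base 2; leading zeros allowed and ε counts as 0)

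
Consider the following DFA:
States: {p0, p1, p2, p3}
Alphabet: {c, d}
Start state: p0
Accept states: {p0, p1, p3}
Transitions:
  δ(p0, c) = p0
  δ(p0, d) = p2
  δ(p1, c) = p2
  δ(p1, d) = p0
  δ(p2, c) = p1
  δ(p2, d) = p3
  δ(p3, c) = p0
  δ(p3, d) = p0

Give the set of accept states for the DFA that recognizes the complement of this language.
Complement accept states = All states \ Original accept states
= {p0, p1, p2, p3} \ {p0, p1, p3}
{p2}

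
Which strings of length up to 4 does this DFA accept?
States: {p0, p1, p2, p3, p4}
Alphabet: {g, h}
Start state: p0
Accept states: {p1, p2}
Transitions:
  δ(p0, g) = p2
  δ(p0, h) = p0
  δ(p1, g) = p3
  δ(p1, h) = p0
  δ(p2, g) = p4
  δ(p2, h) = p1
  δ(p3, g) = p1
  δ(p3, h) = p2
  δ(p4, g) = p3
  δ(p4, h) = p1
g, gh, hg, ggh, hgh, hhg, gggg, gggh, ghgg, ghgh, ghhg, hggh, hhgh, hhhg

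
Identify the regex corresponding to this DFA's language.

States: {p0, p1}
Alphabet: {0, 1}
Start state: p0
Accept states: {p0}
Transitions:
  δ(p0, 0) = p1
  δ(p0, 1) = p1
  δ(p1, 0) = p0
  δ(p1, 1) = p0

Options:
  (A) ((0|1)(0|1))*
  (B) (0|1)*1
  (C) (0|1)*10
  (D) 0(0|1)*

Check each option against the DFA on short strings; one disagreement eliminates an option:
  (A) ((0|1)(0|1))*: agrees with the DFA on every string of length ≤ 6
  (B) (0|1)*1: on ε the DFA stays in p0 and accepts (p0 ∈ Accept), but the regex does not match it → eliminate
  (C) (0|1)*10: on ε the DFA stays in p0 and accepts (p0 ∈ Accept), but the regex does not match it → eliminate
  (D) 0(0|1)*: on ε the DFA stays in p0 and accepts (p0 ∈ Accept), but the regex does not match it → eliminate
Only (A) is consistent with the DFA.
(A) ((0|1)(0|1))*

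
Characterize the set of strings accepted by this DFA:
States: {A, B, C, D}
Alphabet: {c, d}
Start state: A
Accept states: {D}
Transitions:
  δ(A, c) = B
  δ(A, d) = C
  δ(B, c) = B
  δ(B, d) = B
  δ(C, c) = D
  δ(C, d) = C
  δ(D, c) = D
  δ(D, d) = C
Testing a few strings:
  'dc' → accept
  'cd' → reject
  'ccc' → reject
  'ddcc' → accept
State roles: A=no input read; B=started with c (dead); C=started with d, last symbol d; D=started with d, last symbol c
All strings over {c,d} that start with d and end with c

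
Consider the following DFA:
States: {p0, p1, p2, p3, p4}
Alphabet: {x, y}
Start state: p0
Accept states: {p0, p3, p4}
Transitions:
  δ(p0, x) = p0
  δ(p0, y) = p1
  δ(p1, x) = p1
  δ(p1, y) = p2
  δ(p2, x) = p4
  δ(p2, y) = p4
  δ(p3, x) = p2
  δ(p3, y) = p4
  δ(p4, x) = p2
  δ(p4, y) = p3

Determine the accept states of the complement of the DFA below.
Complement accept states = All states \ Original accept states
= {p0, p1, p2, p3, p4} \ {p0, p3, p4}
{p1, p2}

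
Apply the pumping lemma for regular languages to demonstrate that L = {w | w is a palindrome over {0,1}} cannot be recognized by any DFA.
Assume L is regular with pumping length p. Idea: pumping the leading 0-block breaks the symmetry.
Choose s = 0^p 1 0^p (a palindrome of length 2p+1 ≥ p). By the pumping lemma, s = xyz with |xy| ≤ p, |y| > 0, so y = 0^k with k > 0 (xy lies entirely in the first 0^p). Then xy²z = 0^(p+k) 1 0^p, which is not a palindrome since p+k ≠ p.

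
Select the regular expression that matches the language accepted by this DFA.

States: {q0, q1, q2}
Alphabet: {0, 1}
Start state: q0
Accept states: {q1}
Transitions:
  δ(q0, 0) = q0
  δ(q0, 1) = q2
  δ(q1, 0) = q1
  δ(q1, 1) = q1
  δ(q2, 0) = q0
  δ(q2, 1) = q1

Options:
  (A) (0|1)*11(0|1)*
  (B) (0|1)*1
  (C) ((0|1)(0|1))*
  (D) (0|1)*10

Check each option against the DFA on short strings; one disagreement eliminates an option:
  (A) (0|1)*11(0|1)*: agrees with the DFA on every string of length ≤ 6
  (B) (0|1)*1: on '1' the DFA goes q0 → q2 and rejects (q2 ∉ Accept), but the regex matches it → eliminate
  (C) ((0|1)(0|1))*: on ε the DFA stays in q0 and rejects (q0 ∉ Accept), but the regex matches it → eliminate
  (D) (0|1)*10: on '10' the DFA goes q0 → q2 → q0 and rejects (q0 ∉ Accept), but the regex matches it → eliminate
Only (A) is consistent with the DFA.
(A) (0|1)*11(0|1)*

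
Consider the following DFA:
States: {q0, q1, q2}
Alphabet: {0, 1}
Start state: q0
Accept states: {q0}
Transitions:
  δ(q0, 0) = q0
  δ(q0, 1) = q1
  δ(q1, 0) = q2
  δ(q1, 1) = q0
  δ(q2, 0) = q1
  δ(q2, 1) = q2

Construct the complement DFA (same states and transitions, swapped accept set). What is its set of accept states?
Complement accept states = All states \ Original accept states
= {q0, q1, q2} \ {q0}
{q1, q2}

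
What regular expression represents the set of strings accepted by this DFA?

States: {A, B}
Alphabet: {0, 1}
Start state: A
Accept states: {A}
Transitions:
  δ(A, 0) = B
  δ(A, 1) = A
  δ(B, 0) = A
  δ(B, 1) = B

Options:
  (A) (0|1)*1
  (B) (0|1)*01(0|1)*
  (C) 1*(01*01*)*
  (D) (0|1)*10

Check each option against the DFA on short strings; one disagreement eliminates an option:
  (A) (0|1)*1: on ε the DFA stays in A and accepts (A ∈ Accept), but the regex does not match it → eliminate
  (B) (0|1)*01(0|1)*: on ε the DFA stays in A and accepts (A ∈ Accept), but the regex does not match it → eliminate
  (C) 1*(01*01*)*: agrees with the DFA on every string of length ≤ 6
  (D) (0|1)*10: on ε the DFA stays in A and accepts (A ∈ Accept), but the regex does not match it → eliminate
Only (C) is consistent with the DFA.
(C) 1*(01*01*)*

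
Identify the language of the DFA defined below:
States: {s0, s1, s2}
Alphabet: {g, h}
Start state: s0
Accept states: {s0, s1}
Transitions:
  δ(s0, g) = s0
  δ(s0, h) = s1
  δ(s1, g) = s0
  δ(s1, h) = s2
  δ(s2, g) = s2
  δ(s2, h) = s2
Testing a few strings:
  'h' → accept
  'g' → accept
  'hhhh' → reject
  'hgh' → accept
State roles: s0=last symbol not h (ok); s1=last symbol h (ok); s2=saw hh (dead)
All strings over {g,h} with no two consecutive h's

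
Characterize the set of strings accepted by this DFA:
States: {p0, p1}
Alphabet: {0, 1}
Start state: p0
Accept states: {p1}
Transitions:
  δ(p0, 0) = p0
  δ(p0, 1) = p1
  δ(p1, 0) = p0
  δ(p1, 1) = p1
Testing a few strings:
  '11' → accept
  '0' → reject
  '000' → reject
  '01' → accept
State roles: p0=last symbol not 1; p1=last symbol is 1
All binary strings ending with 1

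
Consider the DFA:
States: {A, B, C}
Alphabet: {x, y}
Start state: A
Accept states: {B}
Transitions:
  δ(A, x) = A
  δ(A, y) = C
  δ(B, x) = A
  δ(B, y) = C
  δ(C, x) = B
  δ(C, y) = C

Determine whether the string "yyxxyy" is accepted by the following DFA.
Processing string "yyxxyy":
  A --y--> C
  C --y--> C
  C --x--> B
  B --x--> A
  A --y--> C
  C --y--> C
Final state: C
Accept states: {B}
No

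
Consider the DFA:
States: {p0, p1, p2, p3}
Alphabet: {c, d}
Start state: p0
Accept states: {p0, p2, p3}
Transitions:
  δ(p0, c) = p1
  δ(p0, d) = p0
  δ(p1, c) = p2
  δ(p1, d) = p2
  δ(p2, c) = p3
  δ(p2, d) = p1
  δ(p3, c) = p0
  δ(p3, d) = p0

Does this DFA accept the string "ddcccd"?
Processing string "ddcccd":
  p0 --d--> p0
  p0 --d--> p0
  p0 --c--> p1
  p1 --c--> p2
  p2 --c--> p3
  p3 --d--> p0
Final state: p0
Accept states: {p0, p2, p3}
Yes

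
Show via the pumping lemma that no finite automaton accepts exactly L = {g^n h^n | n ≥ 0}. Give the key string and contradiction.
Assume L is regular with pumping length p. Idea: pumping the g-block changes the count balance.
Choose s = g^p h^p (length 2p ≥ p). By the pumping lemma, s = xyz with |xy| ≤ p, |y| > 0. So y = g^k for some k > 0 (since xy is entirely within the g's). Pumping gives xy²z = g^(p+k) h^p, which is not in L since p+k ≠ p.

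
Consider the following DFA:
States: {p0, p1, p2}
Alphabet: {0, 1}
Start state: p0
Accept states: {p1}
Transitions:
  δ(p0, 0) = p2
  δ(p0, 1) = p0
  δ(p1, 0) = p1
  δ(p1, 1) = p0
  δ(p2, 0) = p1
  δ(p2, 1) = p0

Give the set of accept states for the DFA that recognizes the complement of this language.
Complement accept states = All states \ Original accept states
= {p0, p1, p2} \ {p1}
{p0, p2}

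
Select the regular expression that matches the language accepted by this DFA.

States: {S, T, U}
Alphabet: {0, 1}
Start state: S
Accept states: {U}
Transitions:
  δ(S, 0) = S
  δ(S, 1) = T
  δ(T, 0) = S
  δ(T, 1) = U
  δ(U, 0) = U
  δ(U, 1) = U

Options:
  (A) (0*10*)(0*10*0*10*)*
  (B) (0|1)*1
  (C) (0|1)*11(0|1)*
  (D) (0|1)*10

Check each option against the DFA on short strings; one disagreement eliminates an option:
  (A) (0*10*)(0*10*0*10*)*: on '1' the DFA goes S → T and rejects (T ∉ Accept), but the regex matches it → eliminate
  (B) (0|1)*1: on '1' the DFA goes S → T and rejects (T ∉ Accept), but the regex matches it → eliminate
  (C) (0|1)*11(0|1)*: agrees with the DFA on every string of length ≤ 6
  (D) (0|1)*10: on '10' the DFA goes S → T → S and rejects (S ∉ Accept), but the regex matches it → eliminate
Only (C) is consistent with the DFA.
(C) (0|1)*11(0|1)*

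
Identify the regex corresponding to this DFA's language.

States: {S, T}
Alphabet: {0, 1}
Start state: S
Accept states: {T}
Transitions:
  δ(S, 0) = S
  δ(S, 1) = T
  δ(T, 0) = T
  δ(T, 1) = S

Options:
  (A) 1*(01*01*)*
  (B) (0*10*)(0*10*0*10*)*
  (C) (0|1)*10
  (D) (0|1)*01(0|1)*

Check each option against the DFA on short strings; one disagreement eliminates an option:
  (A) 1*(01*01*)*: on ε the DFA stays in S and rejects (S ∉ Accept), but the regex matches it → eliminate
  (B) (0*10*)(0*10*0*10*)*: agrees with the DFA on every string of length ≤ 6
  (C) (0|1)*10: on '1' the DFA goes S → T and accepts (T ∈ Accept), but the regex does not match it → eliminate
  (D) (0|1)*01(0|1)*: on '1' the DFA goes S → T and accepts (T ∈ Accept), but the regex does not match it → eliminate
Only (B) is consistent with the DFA.
(B) (0*10*)(0*10*0*10*)*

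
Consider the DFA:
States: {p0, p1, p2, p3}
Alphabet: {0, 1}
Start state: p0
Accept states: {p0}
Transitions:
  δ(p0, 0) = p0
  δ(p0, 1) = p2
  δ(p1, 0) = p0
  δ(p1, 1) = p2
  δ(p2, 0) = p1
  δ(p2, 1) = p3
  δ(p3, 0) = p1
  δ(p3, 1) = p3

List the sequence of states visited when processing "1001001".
read '1': p0 → p2
  read '0': p2 → p1
  read '0': p1 → p0
  read '1': p0 → p2
  read '0': p2 → p1
  read '0': p1 → p0
  read '1': p0 → p2
p0 -> p2 -> p1 -> p0 -> p2 -> p1 -> p0 -> p2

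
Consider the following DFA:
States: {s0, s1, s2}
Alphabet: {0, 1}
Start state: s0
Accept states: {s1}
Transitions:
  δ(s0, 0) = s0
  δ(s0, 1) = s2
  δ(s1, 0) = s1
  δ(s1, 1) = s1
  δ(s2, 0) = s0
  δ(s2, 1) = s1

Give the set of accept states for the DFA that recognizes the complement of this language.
Complement accept states = All states \ Original accept states
= {s0, s1, s2} \ {s1}
{s0, s2}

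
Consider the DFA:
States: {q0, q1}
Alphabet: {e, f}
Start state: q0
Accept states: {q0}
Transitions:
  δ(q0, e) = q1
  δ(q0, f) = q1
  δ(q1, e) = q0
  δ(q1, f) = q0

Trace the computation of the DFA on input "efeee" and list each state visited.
read 'e': q0 → q1
  read 'f': q1 → q0
  read 'e': q0 → q1
  read 'e': q1 → q0
  read 'e': q0 → q1
q0 -> q1 -> q0 -> q1 -> q0 -> q1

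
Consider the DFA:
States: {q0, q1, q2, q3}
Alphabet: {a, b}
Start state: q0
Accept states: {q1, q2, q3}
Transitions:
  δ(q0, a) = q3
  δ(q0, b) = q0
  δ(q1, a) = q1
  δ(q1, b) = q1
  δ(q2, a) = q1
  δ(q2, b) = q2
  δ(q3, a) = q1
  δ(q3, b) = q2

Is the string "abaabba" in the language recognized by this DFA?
Processing string "abaabba":
  q0 --a--> q3
  q3 --b--> q2
  q2 --a--> q1
  q1 --a--> q1
  q1 --b--> q1
  q1 --b--> q1
  q1 --a--> q1
Final state: q1
Accept states: {q1, q2, q3}
Yes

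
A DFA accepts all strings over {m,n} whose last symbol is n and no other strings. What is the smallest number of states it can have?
By Myhill–Nerode, count the distinguishable equivalence classes: 2^1 = 2 classes — the DFA must remember the last 1 symbol read; every pair of distinct length-1 suffixes is distinguishable by some continuation.
2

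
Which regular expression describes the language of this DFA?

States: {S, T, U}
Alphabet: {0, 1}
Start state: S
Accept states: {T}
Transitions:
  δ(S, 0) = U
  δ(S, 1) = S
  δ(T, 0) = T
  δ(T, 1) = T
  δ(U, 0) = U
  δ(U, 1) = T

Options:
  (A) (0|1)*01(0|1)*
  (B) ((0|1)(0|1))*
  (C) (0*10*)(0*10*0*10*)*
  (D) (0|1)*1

Check each option against the DFA on short strings; one disagreement eliminates an option:
  (A) (0|1)*01(0|1)*: agrees with the DFA on every string of length ≤ 6
  (B) ((0|1)(0|1))*: on ε the DFA stays in S and rejects (S ∉ Accept), but the regex matches it → eliminate
  (C) (0*10*)(0*10*0*10*)*: on '1' the DFA goes S → S and rejects (S ∉ Accept), but the regex matches it → eliminate
  (D) (0|1)*1: on '1' the DFA goes S → S and rejects (S ∉ Accept), but the regex matches it → eliminate
Only (A) is consistent with the DFA.
(A) (0|1)*01(0|1)*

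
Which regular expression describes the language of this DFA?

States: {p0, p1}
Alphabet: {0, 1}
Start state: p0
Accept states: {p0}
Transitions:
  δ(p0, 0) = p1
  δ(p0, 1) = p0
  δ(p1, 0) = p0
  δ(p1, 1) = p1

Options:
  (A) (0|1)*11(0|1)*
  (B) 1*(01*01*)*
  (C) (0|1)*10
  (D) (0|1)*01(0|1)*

Check each option against the DFA on short strings; one disagreement eliminates an option:
  (A) (0|1)*11(0|1)*: on ε the DFA stays in p0 and accepts (p0 ∈ Accept), but the regex does not match it → eliminate
  (B) 1*(01*01*)*: agrees with the DFA on every string of length ≤ 6
  (C) (0|1)*10: on ε the DFA stays in p0 and accepts (p0 ∈ Accept), but the regex does not match it → eliminate
  (D) (0|1)*01(0|1)*: on ε the DFA stays in p0 and accepts (p0 ∈ Accept), but the regex does not match it → eliminate
Only (B) is consistent with the DFA.
(B) 1*(01*01*)*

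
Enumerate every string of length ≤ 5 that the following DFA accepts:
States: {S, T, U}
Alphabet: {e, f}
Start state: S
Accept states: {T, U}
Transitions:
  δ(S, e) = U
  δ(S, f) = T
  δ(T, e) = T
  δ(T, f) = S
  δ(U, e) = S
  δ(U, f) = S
e, f, fe, eee, eef, efe, eff, fee, ffe, fff, eefe, effe, feee, fefe, feff, fffe, eeeee, eeeef, eeefe, eeeff, eefee, eeffe, eefff, efeee, efeef, efefe, efeff, effee, efffe, effff, feeee, feefe, feeff, feffe, ffeee, ffeef, ffefe, ffeff, fffee, ffffe, fffff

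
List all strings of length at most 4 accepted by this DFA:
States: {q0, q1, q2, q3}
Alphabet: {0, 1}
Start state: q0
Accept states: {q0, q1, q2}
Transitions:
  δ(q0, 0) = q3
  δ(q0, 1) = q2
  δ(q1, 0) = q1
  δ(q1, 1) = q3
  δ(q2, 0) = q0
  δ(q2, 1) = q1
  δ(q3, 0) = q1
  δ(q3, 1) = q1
ε, 1, 00, 01, 10, 11, 000, 010, 101, 110, 0000, 0010, 0011, 0100, 0110, 0111, 1000, 1001, 1010, 1011, 1100, 1110, 1111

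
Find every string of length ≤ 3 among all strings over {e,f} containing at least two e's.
ee, eee, eef, efe, fee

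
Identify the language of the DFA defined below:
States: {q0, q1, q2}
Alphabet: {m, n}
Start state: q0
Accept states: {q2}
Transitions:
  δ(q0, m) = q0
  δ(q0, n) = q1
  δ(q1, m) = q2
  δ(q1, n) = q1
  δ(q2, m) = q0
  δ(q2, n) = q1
Testing a few strings:
  'nn' → reject
  'mnmm' → reject
  'nnnn' → reject
  'mmn' → reject
State roles: q0=no suffix match; q1=one trailing n; q2=suffix is nm
All strings over {m,n} ending with nm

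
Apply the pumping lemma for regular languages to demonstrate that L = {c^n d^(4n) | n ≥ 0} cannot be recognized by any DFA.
Assume L is regular with pumping length p. Idea: pumping the c-block breaks the 1:4 ratio.
Choose s = c^p d^(4p) (length 5p ≥ p). By the pumping lemma, s = xyz with |xy| ≤ p, |y| > 0, so y = c^k with k ≥ 1. Then xy²z = c^(p+k) d^(4p). For this to be in L we would need 4p = 4(p+k), i.e. 4k = 0, contradicting k ≥ 1. So xy²z ∉ L.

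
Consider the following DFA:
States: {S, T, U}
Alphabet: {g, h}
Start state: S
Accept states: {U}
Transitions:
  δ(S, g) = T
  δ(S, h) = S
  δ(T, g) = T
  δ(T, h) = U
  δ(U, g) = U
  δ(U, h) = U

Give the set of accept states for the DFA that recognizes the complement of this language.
Complement accept states = All states \ Original accept states
= {S, T, U} \ {U}
{S, T}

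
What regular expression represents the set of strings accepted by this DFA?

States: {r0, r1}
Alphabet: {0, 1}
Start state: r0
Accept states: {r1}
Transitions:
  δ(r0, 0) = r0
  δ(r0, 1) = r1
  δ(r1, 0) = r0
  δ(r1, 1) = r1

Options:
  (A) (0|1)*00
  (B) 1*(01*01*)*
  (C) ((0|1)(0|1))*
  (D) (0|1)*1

Check each option against the DFA on short strings; one disagreement eliminates an option:
  (A) (0|1)*00: on '1' the DFA goes r0 → r1 and accepts (r1 ∈ Accept), but the regex does not match it → eliminate
  (B) 1*(01*01*)*: on ε the DFA stays in r0 and rejects (r0 ∉ Accept), but the regex matches it → eliminate
  (C) ((0|1)(0|1))*: on ε the DFA stays in r0 and rejects (r0 ∉ Accept), but the regex matches it → eliminate
  (D) (0|1)*1: agrees with the DFA on every string of length ≤ 6
Only (D) is consistent with the DFA.
(D) (0|1)*1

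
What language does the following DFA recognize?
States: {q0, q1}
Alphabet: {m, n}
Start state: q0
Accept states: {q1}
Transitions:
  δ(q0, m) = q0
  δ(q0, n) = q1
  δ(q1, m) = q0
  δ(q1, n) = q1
Testing a few strings:
  'n' → accept
  'nnn' → accept
  'mn' → accept
  'm' → reject
State roles: q0=last symbol not n; q1=last symbol is n
All strings over {m,n} ending with n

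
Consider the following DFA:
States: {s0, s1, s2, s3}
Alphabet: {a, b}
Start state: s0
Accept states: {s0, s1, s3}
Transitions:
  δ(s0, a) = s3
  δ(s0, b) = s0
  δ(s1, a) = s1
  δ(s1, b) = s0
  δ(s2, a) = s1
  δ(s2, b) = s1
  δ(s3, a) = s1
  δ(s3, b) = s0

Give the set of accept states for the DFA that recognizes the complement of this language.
Complement accept states = All states \ Original accept states
= {s0, s1, s2, s3} \ {s0, s1, s3}
{s2}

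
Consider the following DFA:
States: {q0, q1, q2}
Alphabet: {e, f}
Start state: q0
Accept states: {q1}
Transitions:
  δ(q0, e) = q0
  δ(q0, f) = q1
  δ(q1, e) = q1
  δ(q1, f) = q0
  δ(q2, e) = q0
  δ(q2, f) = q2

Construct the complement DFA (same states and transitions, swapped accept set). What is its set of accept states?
Complement accept states = All states \ Original accept states
= {q0, q1, q2} \ {q1}
{q0, q2}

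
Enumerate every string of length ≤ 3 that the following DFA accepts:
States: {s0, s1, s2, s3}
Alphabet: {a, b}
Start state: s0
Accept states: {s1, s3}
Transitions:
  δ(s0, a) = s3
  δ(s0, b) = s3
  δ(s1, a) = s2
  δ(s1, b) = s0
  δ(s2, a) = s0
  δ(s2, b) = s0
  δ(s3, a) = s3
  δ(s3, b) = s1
a, b, aa, ab, ba, bb, aaa, aab, baa, bab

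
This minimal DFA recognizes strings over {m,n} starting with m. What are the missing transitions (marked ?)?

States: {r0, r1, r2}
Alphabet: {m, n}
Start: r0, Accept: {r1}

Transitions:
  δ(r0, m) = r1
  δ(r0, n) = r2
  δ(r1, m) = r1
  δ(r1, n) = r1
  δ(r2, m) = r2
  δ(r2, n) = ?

From the language and accept set, identify what each state tracks — r0: no input read; r1: started with m; r2: started with n (dead).
Each missing δ(q, a) is the state matching the new tracked value after reading a.
δ(r2, n) = r2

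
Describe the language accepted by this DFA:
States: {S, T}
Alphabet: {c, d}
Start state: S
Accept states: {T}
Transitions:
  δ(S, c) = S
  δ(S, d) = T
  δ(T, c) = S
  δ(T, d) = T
Testing a few strings:
  'd' → accept
  'cd' → accept
  'cc' → reject
  'c' → reject
State roles: S=last symbol not d; T=last symbol is d
All strings over {c,d} ending with d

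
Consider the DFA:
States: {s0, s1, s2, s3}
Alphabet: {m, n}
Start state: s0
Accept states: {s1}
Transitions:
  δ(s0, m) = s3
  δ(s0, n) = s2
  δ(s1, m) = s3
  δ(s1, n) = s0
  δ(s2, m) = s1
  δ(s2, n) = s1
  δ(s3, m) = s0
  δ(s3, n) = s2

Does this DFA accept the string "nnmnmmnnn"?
Processing string "nnmnmmnnn":
  s0 --n--> s2
  s2 --n--> s1
  s1 --m--> s3
  s3 --n--> s2
  s2 --m--> s1
  s1 --m--> s3
  s3 --n--> s2
  s2 --n--> s1
  s1 --n--> s0
Final state: s0
Accept states: {s1}
No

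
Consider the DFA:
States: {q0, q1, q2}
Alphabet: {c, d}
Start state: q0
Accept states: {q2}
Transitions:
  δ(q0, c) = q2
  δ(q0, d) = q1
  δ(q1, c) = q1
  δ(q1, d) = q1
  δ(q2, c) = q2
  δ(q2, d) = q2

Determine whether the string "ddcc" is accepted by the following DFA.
Processing string "ddcc":
  q0 --d--> q1
  q1 --d--> q1
  q1 --c--> q1
  q1 --c--> q1
Final state: q1
Accept states: {q2}
No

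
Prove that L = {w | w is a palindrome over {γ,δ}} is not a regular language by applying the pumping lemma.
Assume L is regular with pumping length p. Idea: pumping the leading γ-block breaks the symmetry.
Choose s = γ^p δ γ^p (a palindrome of length 2p+1 ≥ p). By the pumping lemma, s = xyz with |xy| ≤ p, |y| > 0, so y = γ^k with k > 0 (xy lies entirely in the first γ^p). Then xy²z = γ^(p+k) δ γ^p, which is not a palindrome since p+k ≠ p.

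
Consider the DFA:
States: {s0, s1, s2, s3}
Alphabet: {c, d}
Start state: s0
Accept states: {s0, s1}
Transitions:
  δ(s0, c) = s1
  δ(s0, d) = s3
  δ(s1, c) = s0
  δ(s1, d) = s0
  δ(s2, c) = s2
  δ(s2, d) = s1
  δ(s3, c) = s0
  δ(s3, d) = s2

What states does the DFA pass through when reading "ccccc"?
read 'c': s0 → s1
  read 'c': s1 → s0
  read 'c': s0 → s1
  read 'c': s1 → s0
  read 'c': s0 → s1
s0 -> s1 -> s0 -> s1 -> s0 -> s1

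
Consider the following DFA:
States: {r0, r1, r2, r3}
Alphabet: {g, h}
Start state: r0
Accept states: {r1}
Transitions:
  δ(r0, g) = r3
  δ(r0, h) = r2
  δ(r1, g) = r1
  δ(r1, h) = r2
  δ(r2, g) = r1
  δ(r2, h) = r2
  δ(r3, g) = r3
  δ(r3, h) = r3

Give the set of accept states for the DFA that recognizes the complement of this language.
Complement accept states = All states \ Original accept states
= {r0, r1, r2, r3} \ {r1}
{r0, r2, r3}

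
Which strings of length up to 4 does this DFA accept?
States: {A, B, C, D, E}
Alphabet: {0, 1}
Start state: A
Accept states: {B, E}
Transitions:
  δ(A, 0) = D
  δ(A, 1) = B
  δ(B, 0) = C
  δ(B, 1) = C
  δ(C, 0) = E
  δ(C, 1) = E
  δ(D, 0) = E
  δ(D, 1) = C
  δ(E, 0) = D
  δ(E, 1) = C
1, 00, 010, 011, 100, 101, 110, 111, 0000, 0010, 0011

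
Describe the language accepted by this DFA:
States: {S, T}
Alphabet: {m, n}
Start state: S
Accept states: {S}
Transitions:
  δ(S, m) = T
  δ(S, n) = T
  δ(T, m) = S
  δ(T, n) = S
Testing a few strings:
  'nm' → accept
  'n' → reject
  'm' → reject
  'nn' → accept
State roles: S=even length so far; T=odd length so far
All strings over {m,n} of even length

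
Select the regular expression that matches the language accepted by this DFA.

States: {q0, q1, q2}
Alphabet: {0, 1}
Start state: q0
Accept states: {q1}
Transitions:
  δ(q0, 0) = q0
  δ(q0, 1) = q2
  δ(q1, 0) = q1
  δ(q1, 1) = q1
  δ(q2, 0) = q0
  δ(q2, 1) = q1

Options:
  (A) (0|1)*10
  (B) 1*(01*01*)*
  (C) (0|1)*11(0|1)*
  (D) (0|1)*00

Check each option against the DFA on short strings; one disagreement eliminates an option:
  (A) (0|1)*10: on '10' the DFA goes q0 → q2 → q0 and rejects (q0 ∉ Accept), but the regex matches it → eliminate
  (B) 1*(01*01*)*: on ε the DFA stays in q0 and rejects (q0 ∉ Accept), but the regex matches it → eliminate
  (C) (0|1)*11(0|1)*: agrees with the DFA on every string of length ≤ 6
  (D) (0|1)*00: on '00' the DFA goes q0 → q0 → q0 and rejects (q0 ∉ Accept), but the regex matches it → eliminate
Only (C) is consistent with the DFA.
(C) (0|1)*11(0|1)*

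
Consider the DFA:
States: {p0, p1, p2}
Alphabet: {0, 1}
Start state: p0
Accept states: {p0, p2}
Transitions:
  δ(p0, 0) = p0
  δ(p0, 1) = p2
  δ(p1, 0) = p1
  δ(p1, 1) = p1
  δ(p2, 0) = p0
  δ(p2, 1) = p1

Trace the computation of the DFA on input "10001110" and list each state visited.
read '1': p0 → p2
  read '0': p2 → p0
  read '0': p0 → p0
  read '0': p0 → p0
  read '1': p0 → p2
  read '1': p2 → p1
  read '1': p1 → p1
  read '0': p1 → p1
p0 -> p2 -> p0 -> p0 -> p0 -> p2 -> p1 -> p1 -> p1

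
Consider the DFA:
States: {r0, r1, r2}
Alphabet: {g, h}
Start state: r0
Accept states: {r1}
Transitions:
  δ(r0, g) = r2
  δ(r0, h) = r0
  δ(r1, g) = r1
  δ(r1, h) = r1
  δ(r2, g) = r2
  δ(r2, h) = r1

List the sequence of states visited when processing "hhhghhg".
read 'h': r0 → r0
  read 'h': r0 → r0
  read 'h': r0 → r0
  read 'g': r0 → r2
  read 'h': r2 → r1
  read 'h': r1 → r1
  read 'g': r1 → r1
r0 -> r0 -> r0 -> r0 -> r2 -> r1 -> r1 -> r1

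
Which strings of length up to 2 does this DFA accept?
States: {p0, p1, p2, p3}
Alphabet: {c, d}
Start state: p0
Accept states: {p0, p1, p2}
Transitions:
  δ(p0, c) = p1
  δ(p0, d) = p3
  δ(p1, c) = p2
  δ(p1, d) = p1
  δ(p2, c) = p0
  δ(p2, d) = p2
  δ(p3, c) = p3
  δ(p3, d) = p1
ε, c, cc, cd, dd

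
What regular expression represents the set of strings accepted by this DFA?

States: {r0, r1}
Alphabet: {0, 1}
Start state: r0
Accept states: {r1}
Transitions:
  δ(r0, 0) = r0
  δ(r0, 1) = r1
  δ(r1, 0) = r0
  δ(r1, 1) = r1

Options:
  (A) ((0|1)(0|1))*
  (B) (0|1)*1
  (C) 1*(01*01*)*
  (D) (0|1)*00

Check each option against the DFA on short strings; one disagreement eliminates an option:
  (A) ((0|1)(0|1))*: on ε the DFA stays in r0 and rejects (r0 ∉ Accept), but the regex matches it → eliminate
  (B) (0|1)*1: agrees with the DFA on every string of length ≤ 6
  (C) 1*(01*01*)*: on ε the DFA stays in r0 and rejects (r0 ∉ Accept), but the regex matches it → eliminate
  (D) (0|1)*00: on '1' the DFA goes r0 → r1 and accepts (r1 ∈ Accept), but the regex does not match it → eliminate
Only (B) is consistent with the DFA.
(B) (0|1)*1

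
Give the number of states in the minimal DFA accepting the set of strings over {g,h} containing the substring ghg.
By Myhill–Nerode, count the distinguishable equivalence classes: 4 classes — one per longest suffix of the input that is a prefix of 'ghg' (lengths 0 through 2), plus an absorbing 'already seen ghg' class.
4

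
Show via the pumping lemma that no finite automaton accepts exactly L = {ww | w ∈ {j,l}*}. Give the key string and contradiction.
Assume L is regular with pumping length p. Idea: pumping the leading j-block breaks the equality of the two halves.
Choose s = j^p l j^p l ∈ L (with w = j^p l). |s| = 2p+2 ≥ p. By the pumping lemma, s = xyz with |xy| ≤ p, |y| > 0, so y = j^k with k ≥ 1, in the first j-block. Then xy²z = j^(p+k) l j^p l, of length 2p+2+k. If k is odd this length is odd, so it cannot be of the form ww. If k is even, each half has length p+1+k/2 ≤ p+k, so the first half lies entirely inside the leading j-block and contains no l, while the second half ends in l; the halves differ. Either way xy²z ∉ L.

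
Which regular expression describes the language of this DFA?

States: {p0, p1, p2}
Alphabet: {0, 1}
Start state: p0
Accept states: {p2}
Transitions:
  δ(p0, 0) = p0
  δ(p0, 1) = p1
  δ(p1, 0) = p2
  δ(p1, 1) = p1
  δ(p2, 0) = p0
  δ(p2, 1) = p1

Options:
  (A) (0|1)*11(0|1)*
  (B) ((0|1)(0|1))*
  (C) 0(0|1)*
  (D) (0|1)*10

Check each option against the DFA on short strings; one disagreement eliminates an option:
  (A) (0|1)*11(0|1)*: on '10' the DFA goes p0 → p1 → p2 and accepts (p2 ∈ Accept), but the regex does not match it → eliminate
  (B) ((0|1)(0|1))*: on ε the DFA stays in p0 and rejects (p0 ∉ Accept), but the regex matches it → eliminate
  (C) 0(0|1)*: on '0' the DFA goes p0 → p0 and rejects (p0 ∉ Accept), but the regex matches it → eliminate
  (D) (0|1)*10: agrees with the DFA on every string of length ≤ 6
Only (D) is consistent with the DFA.
(D) (0|1)*10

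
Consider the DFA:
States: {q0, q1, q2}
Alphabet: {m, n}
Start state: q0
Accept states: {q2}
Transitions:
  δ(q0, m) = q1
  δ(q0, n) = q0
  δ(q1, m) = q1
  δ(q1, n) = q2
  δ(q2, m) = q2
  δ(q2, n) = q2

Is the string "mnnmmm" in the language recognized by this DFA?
Processing string "mnnmmm":
  q0 --m--> q1
  q1 --n--> q2
  q2 --n--> q2
  q2 --m--> q2
  q2 --m--> q2
  q2 --m--> q2
Final state: q2
Accept states: {q2}
Yes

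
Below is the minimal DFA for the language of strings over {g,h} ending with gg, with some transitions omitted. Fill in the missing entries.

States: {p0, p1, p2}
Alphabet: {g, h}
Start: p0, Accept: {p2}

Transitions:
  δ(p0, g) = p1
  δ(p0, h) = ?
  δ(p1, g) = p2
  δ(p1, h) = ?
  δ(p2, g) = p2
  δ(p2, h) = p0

From the language and accept set, identify what each state tracks — p0: last symbol not g; p1: one trailing g; p2: two trailing g's.
Each missing δ(q, a) is the state matching the new tracked value after reading a.
δ(p0, h) = p0; δ(p1, h) = p0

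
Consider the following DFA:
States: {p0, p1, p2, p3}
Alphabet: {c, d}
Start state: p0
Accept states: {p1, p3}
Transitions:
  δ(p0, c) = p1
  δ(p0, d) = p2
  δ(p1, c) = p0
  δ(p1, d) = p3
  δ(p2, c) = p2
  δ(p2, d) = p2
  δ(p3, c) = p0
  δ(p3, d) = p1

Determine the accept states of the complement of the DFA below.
Complement accept states = All states \ Original accept states
= {p0, p1, p2, p3} \ {p1, p3}
{p0, p2}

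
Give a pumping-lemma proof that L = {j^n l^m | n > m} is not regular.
Assume L is regular with pumping length p. Idea: pumping down the j-block drops the j-count to at most the l-count.
Choose s = j^(p+1) l^p ∈ L (|s| = 2p+1 ≥ p). By the pumping lemma, s = xyz with |xy| ≤ p, |y| > 0, so y = j^k with k ≥ 1. Take i = 0: xz = j^(p+1−k) l^p. Since k ≥ 1, p+1−k ≤ p, so the number of j's is no longer strictly greater than the number of l's, hence xz ∉ L.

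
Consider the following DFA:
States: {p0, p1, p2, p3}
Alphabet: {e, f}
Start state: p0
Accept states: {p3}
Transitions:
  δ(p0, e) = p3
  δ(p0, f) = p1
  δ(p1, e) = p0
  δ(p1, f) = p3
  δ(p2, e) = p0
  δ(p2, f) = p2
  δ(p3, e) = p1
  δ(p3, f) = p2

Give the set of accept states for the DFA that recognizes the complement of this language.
Complement accept states = All states \ Original accept states
= {p0, p1, p2, p3} \ {p3}
{p0, p1, p2}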